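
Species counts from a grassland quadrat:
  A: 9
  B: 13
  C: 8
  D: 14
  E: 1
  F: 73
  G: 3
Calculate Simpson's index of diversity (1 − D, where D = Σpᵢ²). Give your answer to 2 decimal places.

Total N = 9+13+8+14+1+73+3 = 121, so the proportions are 0.0744, 0.1074, 0.0661, 0.1157, 0.0083, 0.6033, 0.0248 (working shown to 4 dp, full precision carried).
D = 0.0744² + 0.1074² + 0.0661² + 0.1157² + 0.0083² + 0.6033² + 0.0248² = 0.0055 + 0.0115 + 0.0044 + 0.0134 + 0.0001 + 0.3640 + 0.0006 = 0.3995.
So 1 − D = 0.6005, i.e. 0.60 to 2 decimal places.

0.60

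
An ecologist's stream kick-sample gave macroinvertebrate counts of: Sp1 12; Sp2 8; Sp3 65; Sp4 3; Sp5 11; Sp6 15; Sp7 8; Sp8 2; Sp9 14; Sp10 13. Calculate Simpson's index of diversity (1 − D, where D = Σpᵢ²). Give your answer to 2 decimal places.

Total N = 12+8+65+3+11+15+8+2+14+13 = 151, so the proportions are 0.0795, 0.053, 0.4305, 0.0199, 0.0728, 0.0993, 0.053, 0.0132, 0.0927, 0.0861 (working shown to 4 dp, full precision carried).
D = 0.0795² + 0.053² + 0.4305² + 0.0199² + 0.0728² + 0.0993² + 0.053² + 0.0132² + 0.0927² + 0.0861² = 0.0063 + 0.0028 + 0.1853 + 0.0004 + 0.0053 + 0.0099 + 0.0028 + 0.0002 + 0.0086 + 0.0074 = 0.2290.
So 1 − D = 0.7710, i.e. 0.77 to 2 decimal places.

0.77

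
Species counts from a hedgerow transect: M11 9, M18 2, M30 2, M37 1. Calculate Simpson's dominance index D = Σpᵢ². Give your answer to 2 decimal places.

0.46

Total N = 9+2+2+1 = 14, so the proportions are 0.6429, 0.1429, 0.1429, 0.0714 (working shown to 4 dp, full precision carried).
D = 0.6429² + 0.1429² + 0.1429² + 0.0714² = 0.4133 + 0.0204 + 0.0204 + 0.0051 = 0.4592.
To 2 decimal places, D = 0.46.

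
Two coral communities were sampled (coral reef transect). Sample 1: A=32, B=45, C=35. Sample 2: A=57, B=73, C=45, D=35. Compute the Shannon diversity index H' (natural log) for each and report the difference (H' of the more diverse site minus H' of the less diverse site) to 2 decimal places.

0.26

Sample 1: N=112, proportions 0.2857, 0.4018, 0.3125, giving H' = 1.0878 (working shown to 4 dp, full precision carried).
Sample 2: N=210, proportions 0.2714, 0.3476, 0.2143, 0.1667, giving H' = 1.3500.
Difference = |1.0878 − 1.3500| = 0.2622, i.e. 0.26 to 2 decimal places.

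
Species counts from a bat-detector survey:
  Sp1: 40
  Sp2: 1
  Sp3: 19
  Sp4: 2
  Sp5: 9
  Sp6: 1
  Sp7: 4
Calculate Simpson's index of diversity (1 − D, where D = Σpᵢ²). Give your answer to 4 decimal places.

0.6427

Total N = 40+1+19+2+9+1+4 = 76, so the proportions are 0.526316, 0.013158, 0.25, 0.026316, 0.118421, 0.013158, 0.052632 (working shown to 6 dp, full precision carried).
D = 0.526316² + 0.013158² + 0.25² + 0.026316² + 0.118421² + 0.013158² + 0.052632² = 0.277008 + 0.000173 + 0.062500 + 0.000693 + 0.014024 + 0.000173 + 0.002770 = 0.357341.
So 1 − D = 0.642659, i.e. 0.6427 to 4 decimal places.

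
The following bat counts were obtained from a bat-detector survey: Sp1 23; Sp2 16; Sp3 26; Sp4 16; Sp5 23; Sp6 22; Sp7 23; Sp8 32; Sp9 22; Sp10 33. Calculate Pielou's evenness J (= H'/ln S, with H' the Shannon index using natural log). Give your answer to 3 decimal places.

0.989

Total N = 23+16+26+16+23+22+23+32+22+33 = 236, so the proportions are 0.09746, 0.0678, 0.11017, 0.0678, 0.09746, 0.09322, 0.09746, 0.13559, 0.09322, 0.13983 (working shown to 5 dp, full precision carried).
H' = −Σ pᵢ ln pᵢ = −((-0.22691) + (-0.18246) + (-0.24300) + (-0.18246) + (-0.22691) + (-0.22119) + (-0.22691) + (-0.27093) + (-0.22119) + (-0.27509)) = 2.27707.
With S = 10 species, ln S = 2.30259, so J = 2.27707/2.30259 = 0.98892, i.e. 0.989 to 3 decimal places.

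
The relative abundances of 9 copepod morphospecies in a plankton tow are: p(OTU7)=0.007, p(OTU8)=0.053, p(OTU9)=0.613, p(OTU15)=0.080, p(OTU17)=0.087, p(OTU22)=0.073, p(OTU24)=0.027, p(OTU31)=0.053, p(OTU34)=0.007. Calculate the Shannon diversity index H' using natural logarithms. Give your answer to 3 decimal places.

1.384

Each pᵢ ln pᵢ term (working shown to 5 dp, full precision carried): 0.007×(-4.96185)=-0.03473, 0.053×(-2.93746)=-0.15569, 0.613×(-0.48939)=-0.30000, 0.08×(-2.52573)=-0.20206, 0.087×(-2.44185)=-0.21244, 0.073×(-2.61730)=-0.19106, 0.027×(-3.61192)=-0.09752, 0.053×(-2.93746)=-0.15569, 0.007×(-4.96185)=-0.03473.
Sum = -1.38392, so H' = 1.384.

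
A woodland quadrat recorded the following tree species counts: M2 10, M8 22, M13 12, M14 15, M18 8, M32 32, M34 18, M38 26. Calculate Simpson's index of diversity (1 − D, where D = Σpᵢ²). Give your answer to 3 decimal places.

Total N = 10+22+12+15+8+32+18+26 = 143, so the proportions are 0.06993, 0.15385, 0.08392, 0.1049, 0.05594, 0.22378, 0.12587, 0.18182 (working shown to 5 dp, full precision carried).
D = 0.06993² + 0.15385² + 0.08392² + 0.1049² + 0.05594² + 0.22378² + 0.12587² + 0.18182² = 0.00489 + 0.02367 + 0.00704 + 0.01100 + 0.00313 + 0.05008 + 0.01584 + 0.03306 = 0.14871.
So 1 − D = 0.85129, i.e. 0.851 to 3 decimal places.

0.851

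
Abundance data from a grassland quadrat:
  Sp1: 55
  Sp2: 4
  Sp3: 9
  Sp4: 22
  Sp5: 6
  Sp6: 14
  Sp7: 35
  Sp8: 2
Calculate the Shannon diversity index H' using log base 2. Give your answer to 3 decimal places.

Total N = 55+4+9+22+6+14+35+2 = 147, so the proportions are 0.37415, 0.02721, 0.06122, 0.14966, 0.04082, 0.09524, 0.2381, 0.01361 (working shown to 5 dp, full precision carried).
Each pᵢ log₂ pᵢ term: 0.37415×(-1.41831)=-0.53066, 0.02721×(-5.19967)=-0.14149, 0.06122×(-4.02975)=-0.24672, 0.14966×(-2.74024)=-0.41010, 0.04082×(-4.61471)=-0.18836, 0.09524×(-3.39232)=-0.32308, 0.2381×(-2.07039)=-0.49295, 0.01361×(-6.19967)=-0.08435.
Sum = -2.41770, so H' = 2.418.

2.418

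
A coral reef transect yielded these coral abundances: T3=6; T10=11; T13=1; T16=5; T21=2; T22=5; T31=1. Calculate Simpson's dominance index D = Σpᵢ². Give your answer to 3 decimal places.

0.222

Total N = 6+11+1+5+2+5+1 = 31, so the proportions are 0.19355, 0.35484, 0.03226, 0.16129, 0.06452, 0.16129, 0.03226 (working shown to 5 dp, full precision carried).
D = 0.19355² + 0.35484² + 0.03226² + 0.16129² + 0.06452² + 0.16129² + 0.03226² = 0.03746 + 0.12591 + 0.00104 + 0.02601 + 0.00416 + 0.02601 + 0.00104 = 0.22164.
To 3 decimal places, D = 0.222.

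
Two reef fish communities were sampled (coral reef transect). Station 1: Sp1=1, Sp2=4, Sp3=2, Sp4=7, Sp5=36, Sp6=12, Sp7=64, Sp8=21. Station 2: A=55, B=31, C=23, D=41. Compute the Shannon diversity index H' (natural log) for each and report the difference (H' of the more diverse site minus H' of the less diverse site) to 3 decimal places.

Station 1: N=147, proportions 0.0068, 0.02721, 0.01361, 0.04762, 0.2449, 0.08163, 0.43537, 0.14286, giving H' = 1.52457 (working shown to 5 dp, full precision carried).
Station 2: N=150, proportions 0.36667, 0.20667, 0.15333, 0.27333, giving H' = 1.33577.
Difference = |1.52457 − 1.33577| = 0.18880, i.e. 0.189 to 3 decimal places.

0.189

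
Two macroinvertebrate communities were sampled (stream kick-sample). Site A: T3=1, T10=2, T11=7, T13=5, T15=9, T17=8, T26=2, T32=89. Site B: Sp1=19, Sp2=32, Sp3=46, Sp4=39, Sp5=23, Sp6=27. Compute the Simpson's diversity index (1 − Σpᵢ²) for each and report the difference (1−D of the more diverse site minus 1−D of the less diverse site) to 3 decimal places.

0.357

Site A: N=123, proportions 0.00813, 0.01626, 0.05691, 0.04065, 0.07317, 0.06504, 0.01626, 0.72358, giving 1−D = 0.46137 (working shown to 5 dp, full precision carried).
Site B: N=186, proportions 0.10215, 0.17204, 0.24731, 0.20968, 0.12366, 0.14516, giving 1−D = 0.81848.
Difference = |0.46137 − 0.81848| = 0.35711, i.e. 0.357 to 3 decimal places.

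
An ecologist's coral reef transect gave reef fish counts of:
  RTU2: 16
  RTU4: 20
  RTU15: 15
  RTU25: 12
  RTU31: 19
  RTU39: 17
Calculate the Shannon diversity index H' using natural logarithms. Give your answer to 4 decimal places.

Total N = 16+20+15+12+19+17 = 99, so the proportions are 0.161616, 0.20202, 0.151515, 0.121212, 0.191919, 0.171717 (working shown to 6 dp, full precision carried).
Each pᵢ ln pᵢ term: 0.161616×(-1.822531)=-0.294550, 0.20202×(-1.599388)=-0.323109, 0.151515×(-1.887070)=-0.285920, 0.121212×(-2.110213)=-0.255783, 0.191919×(-1.650681)=-0.316797, 0.171717×(-1.761907)=-0.302550.
Sum = -1.778709, so H' = 1.7787.

1.7787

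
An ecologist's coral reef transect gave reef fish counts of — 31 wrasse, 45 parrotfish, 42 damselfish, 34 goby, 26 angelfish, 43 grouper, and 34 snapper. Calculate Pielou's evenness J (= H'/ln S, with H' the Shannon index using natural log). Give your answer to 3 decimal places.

0.992

Total N = 31+45+42+34+26+43+34 = 255, so the proportions are 0.12157, 0.17647, 0.16471, 0.13333, 0.10196, 0.16863, 0.13333 (working shown to 5 dp, full precision carried).
H' = −Σ pᵢ ln pᵢ = −((-0.25618) + (-0.30611) + (-0.29706) + (-0.26865) + (-0.23279) + (-0.30017) + (-0.26865)) = 1.92962.
With S = 7 species, ln S = 1.94591, so J = 1.92962/1.94591 = 0.99163, i.e. 0.992 to 3 decimal places.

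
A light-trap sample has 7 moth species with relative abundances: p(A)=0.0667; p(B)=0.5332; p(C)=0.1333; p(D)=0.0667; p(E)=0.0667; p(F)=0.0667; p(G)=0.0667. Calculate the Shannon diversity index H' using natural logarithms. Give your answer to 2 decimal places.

Each pᵢ ln pᵢ term (working shown to 4 dp, full precision carried): 0.0667×(-2.7076)=-0.1806, 0.5332×(-0.6289)=-0.3353, 0.1333×(-2.0152)=-0.2686, 0.0667×(-2.7076)=-0.1806, 0.0667×(-2.7076)=-0.1806, 0.0667×(-2.7076)=-0.1806, 0.0667×(-2.7076)=-0.1806.
Sum = -1.5069, so H' = 1.51.

1.51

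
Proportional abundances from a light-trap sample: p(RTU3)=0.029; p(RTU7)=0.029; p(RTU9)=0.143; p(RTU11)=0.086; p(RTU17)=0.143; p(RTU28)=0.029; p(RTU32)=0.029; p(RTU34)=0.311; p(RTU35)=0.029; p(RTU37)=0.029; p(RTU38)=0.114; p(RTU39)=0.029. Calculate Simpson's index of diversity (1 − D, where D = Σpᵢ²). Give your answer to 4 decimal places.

0.8361

D = 0.029² + 0.029² + 0.143² + 0.086² + 0.143² + 0.029² + 0.029² + 0.311² + 0.029² + 0.029² + 0.114² + 0.029² = 0.000841 + 0.000841 + 0.020449 + 0.007396 + 0.020449 + 0.000841 + 0.000841 + 0.096721 + 0.000841 + 0.000841 + 0.012996 + 0.000841 = 0.163898 (working shown to 6 dp, full precision carried).
So 1 − D = 0.836102, i.e. 0.8361 to 4 decimal places.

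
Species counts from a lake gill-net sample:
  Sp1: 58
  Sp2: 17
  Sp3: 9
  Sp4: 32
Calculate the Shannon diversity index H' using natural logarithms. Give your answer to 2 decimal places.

Total N = 58+17+9+32 = 116, so the proportions are 0.5, 0.1466, 0.0776, 0.2759 (working shown to 4 dp, full precision carried).
Each pᵢ ln pᵢ term: 0.5×(-0.6931)=-0.3466, 0.1466×(-1.9204)=-0.2814, 0.0776×(-2.5564)=-0.1983, 0.2759×(-1.2879)=-0.3553.
Sum = -1.1816, so H' = 1.18.

1.18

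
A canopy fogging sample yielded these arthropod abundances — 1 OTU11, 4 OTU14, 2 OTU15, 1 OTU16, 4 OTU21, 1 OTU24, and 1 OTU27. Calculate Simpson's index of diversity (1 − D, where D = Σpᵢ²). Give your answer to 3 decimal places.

Total N = 1+4+2+1+4+1+1 = 14, so the proportions are 0.07143, 0.28571, 0.14286, 0.07143, 0.28571, 0.07143, 0.07143 (working shown to 5 dp, full precision carried).
D = 0.07143² + 0.28571² + 0.14286² + 0.07143² + 0.28571² + 0.07143² + 0.07143² = 0.00510 + 0.08163 + 0.02041 + 0.00510 + 0.08163 + 0.00510 + 0.00510 = 0.20408.
So 1 − D = 0.79592, i.e. 0.796 to 3 decimal places.

0.796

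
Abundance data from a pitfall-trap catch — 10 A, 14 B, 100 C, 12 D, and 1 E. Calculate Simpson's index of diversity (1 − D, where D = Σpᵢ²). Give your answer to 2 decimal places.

Total N = 10+14+100+12+1 = 137, so the proportions are 0.073, 0.1022, 0.7299, 0.0876, 0.0073 (working shown to 4 dp, full precision carried).
D = 0.073² + 0.1022² + 0.7299² + 0.0876² + 0.0073² = 0.0053 + 0.0104 + 0.5328 + 0.0077 + 0.0001 = 0.5563.
So 1 − D = 0.4437, i.e. 0.44 to 2 decimal places.

0.44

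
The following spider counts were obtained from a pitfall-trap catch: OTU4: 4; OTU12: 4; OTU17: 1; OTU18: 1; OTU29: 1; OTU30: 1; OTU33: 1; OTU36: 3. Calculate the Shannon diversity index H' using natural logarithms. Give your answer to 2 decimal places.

1.87

Total N = 4+4+1+1+1+1+1+3 = 16, so the proportions are 0.25, 0.25, 0.0625, 0.0625, 0.0625, 0.0625, 0.0625, 0.1875 (working shown to 4 dp, full precision carried).
Each pᵢ ln pᵢ term: 0.25×(-1.3863)=-0.3466, 0.25×(-1.3863)=-0.3466, 0.0625×(-2.7726)=-0.1733, 0.0625×(-2.7726)=-0.1733, 0.0625×(-2.7726)=-0.1733, 0.0625×(-2.7726)=-0.1733, 0.0625×(-2.7726)=-0.1733, 0.1875×(-1.6740)=-0.3139.
Sum = -1.8735, so H' = 1.87.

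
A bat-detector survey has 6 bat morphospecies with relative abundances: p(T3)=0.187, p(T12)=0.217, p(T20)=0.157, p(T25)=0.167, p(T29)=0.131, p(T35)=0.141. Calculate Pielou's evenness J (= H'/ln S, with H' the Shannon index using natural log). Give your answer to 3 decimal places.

H' = −Σ pᵢ ln pᵢ = −((-0.31353) + (-0.33155) + (-0.29069) + (-0.29889) + (-0.26627) + (-0.27622)) = 1.77714 (working shown to 5 dp, full precision carried).
With S = 6 species, ln S = 1.79176, so J = 1.77714/1.79176 = 0.99184, i.e. 0.992 to 3 decimal places.

0.992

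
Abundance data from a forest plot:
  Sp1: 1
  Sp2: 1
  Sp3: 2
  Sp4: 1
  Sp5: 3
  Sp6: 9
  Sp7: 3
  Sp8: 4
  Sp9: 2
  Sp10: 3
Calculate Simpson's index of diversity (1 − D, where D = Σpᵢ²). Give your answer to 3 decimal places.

Total N = 1+1+2+1+3+9+3+4+2+3 = 29, so the proportions are 0.03448, 0.03448, 0.06897, 0.03448, 0.10345, 0.31034, 0.10345, 0.13793, 0.06897, 0.10345 (working shown to 5 dp, full precision carried).
D = 0.03448² + 0.03448² + 0.06897² + 0.03448² + 0.10345² + 0.31034² + 0.10345² + 0.13793² + 0.06897² + 0.10345² = 0.00119 + 0.00119 + 0.00476 + 0.00119 + 0.01070 + 0.09631 + 0.01070 + 0.01902 + 0.00476 + 0.01070 = 0.16052.
So 1 − D = 0.83948, i.e. 0.839 to 3 decimal places.

0.839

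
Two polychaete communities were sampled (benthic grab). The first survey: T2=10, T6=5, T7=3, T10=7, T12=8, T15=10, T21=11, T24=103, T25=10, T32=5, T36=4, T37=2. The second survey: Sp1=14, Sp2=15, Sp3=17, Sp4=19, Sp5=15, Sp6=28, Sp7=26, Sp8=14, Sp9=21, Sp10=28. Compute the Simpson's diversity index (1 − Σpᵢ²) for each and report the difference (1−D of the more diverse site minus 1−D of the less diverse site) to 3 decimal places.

The first survey: N=178, proportions 0.05618, 0.02809, 0.01685, 0.03933, 0.04494, 0.05618, 0.0618, 0.57865, 0.05618, 0.02809, 0.02247, 0.01124, giving 1−D = 0.64581 (working shown to 5 dp, full precision carried).
The second survey: N=197, proportions 0.07107, 0.07614, 0.08629, 0.09645, 0.07614, 0.14213, 0.13198, 0.07107, 0.1066, 0.14213, giving 1−D = 0.89237.
Difference = |0.64581 − 0.89237| = 0.24656, i.e. 0.247 to 3 decimal places.

0.247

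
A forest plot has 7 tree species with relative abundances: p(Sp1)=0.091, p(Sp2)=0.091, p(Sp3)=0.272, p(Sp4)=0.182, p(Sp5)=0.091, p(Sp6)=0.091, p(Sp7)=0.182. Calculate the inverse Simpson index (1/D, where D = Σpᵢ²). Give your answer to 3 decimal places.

5.768

D = 0.091² + 0.091² + 0.272² + 0.182² + 0.091² + 0.091² + 0.182² = 0.0082810 + 0.0082810 + 0.0739840 + 0.0331240 + 0.0082810 + 0.0082810 + 0.0331240 = 0.1733560 (working shown to 7 dp, full precision carried).
So 1/D = 5.76848, i.e. 5.768 to 3 decimal places.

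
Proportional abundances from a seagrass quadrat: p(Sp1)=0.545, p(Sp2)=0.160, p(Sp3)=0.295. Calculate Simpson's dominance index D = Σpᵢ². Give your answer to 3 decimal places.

0.410

D = 0.545² + 0.16² + 0.295² = 0.29703 + 0.02560 + 0.08702 = 0.40965 (working shown to 5 dp, full precision carried).
To 3 decimal places, D = 0.410.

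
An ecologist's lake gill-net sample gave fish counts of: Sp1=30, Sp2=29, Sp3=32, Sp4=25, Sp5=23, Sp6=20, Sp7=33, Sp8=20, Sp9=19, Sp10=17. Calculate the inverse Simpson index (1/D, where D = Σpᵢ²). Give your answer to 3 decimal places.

9.524

Total N = 30+29+32+25+23+20+33+20+19+17 = 248, so the proportions are 0.1209677, 0.1169355, 0.1290323, 0.1008065, 0.0927419, 0.0806452, 0.1330645, 0.0806452, 0.0766129, 0.0685484 (working shown to 7 dp, full precision carried).
D = 0.1209677² + 0.1169355² + 0.1290323² + 0.1008065² + 0.0927419² + 0.0806452² + 0.1330645² + 0.0806452² + 0.0766129² + 0.0685484² = 0.0146332 + 0.0136739 + 0.0166493 + 0.0101619 + 0.0086011 + 0.0065036 + 0.0177062 + 0.0065036 + 0.0058695 + 0.0046989 = 0.1050013.
So 1/D = 9.52369, i.e. 9.524 to 3 decimal places.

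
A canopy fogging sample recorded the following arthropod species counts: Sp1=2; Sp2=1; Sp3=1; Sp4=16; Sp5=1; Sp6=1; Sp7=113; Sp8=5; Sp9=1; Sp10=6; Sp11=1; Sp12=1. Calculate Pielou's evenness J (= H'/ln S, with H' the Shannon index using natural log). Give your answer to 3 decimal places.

0.397

Total N = 2+1+1+16+1+1+113+5+1+6+1+1 = 149, so the proportions are 0.01342, 0.00671, 0.00671, 0.10738, 0.00671, 0.00671, 0.75839, 0.03356, 0.00671, 0.04027, 0.00671, 0.00671 (working shown to 5 dp, full precision carried).
H' = −Σ pᵢ ln pᵢ = −((-0.05786) + (-0.03358) + (-0.03358) + (-0.23961) + (-0.03358) + (-0.03358) + (-0.20974) + (-0.11391) + (-0.03358) + (-0.12935) + (-0.03358) + (-0.03358)) = 0.98556.
With S = 12 species, ln S = 2.48491, so J = 0.98556/2.48491 = 0.39662, i.e. 0.397 to 3 decimal places.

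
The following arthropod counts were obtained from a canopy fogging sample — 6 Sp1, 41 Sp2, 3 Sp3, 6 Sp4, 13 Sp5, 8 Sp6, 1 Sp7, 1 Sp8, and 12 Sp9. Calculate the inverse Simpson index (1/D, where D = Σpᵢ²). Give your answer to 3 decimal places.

Total N = 6+41+3+6+13+8+1+1+12 = 91, so the proportions are 0.0659341, 0.4505495, 0.032967, 0.0659341, 0.1428571, 0.0879121, 0.010989, 0.010989, 0.1318681 (working shown to 7 dp, full precision carried).
D = 0.0659341² + 0.4505495² + 0.032967² + 0.0659341² + 0.1428571² + 0.0879121² + 0.010989² + 0.010989² + 0.1318681² = 0.0043473 + 0.2029948 + 0.0010868 + 0.0043473 + 0.0204082 + 0.0077285 + 0.0001208 + 0.0001208 + 0.0173892 = 0.2585437.
So 1/D = 3.86782, i.e. 3.868 to 3 decimal places.

3.868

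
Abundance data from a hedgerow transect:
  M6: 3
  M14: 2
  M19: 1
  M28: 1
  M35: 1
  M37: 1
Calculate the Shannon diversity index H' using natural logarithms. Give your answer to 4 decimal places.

1.6770

Total N = 3+2+1+1+1+1 = 9, so the proportions are 0.333333, 0.222222, 0.111111, 0.111111, 0.111111, 0.111111 (working shown to 6 dp, full precision carried).
Each pᵢ ln pᵢ term: 0.333333×(-1.098612)=-0.366204, 0.222222×(-1.504077)=-0.334239, 0.111111×(-2.197225)=-0.244136, 0.111111×(-2.197225)=-0.244136, 0.111111×(-2.197225)=-0.244136, 0.111111×(-2.197225)=-0.244136.
Sum = -1.676988, so H' = 1.6770.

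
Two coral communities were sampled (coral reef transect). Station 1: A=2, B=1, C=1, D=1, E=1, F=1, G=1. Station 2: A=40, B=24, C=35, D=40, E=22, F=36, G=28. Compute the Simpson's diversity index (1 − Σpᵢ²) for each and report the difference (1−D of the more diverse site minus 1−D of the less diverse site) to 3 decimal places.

0.007

Station 1: N=8, proportions 0.25, 0.125, 0.125, 0.125, 0.125, 0.125, 0.125, giving 1−D = 0.84375 (working shown to 5 dp, full precision carried).
Station 2: N=225, proportions 0.17778, 0.10667, 0.15556, 0.17778, 0.09778, 0.16, 0.12444, giving 1−D = 0.85057.
Difference = |0.84375 − 0.85057| = 0.00682, i.e. 0.007 to 3 decimal places.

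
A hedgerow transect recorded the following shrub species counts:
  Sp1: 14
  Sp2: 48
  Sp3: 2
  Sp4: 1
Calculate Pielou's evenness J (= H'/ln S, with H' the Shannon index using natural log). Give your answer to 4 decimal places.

Total N = 14+48+2+1 = 65, so the proportions are 0.215385, 0.738462, 0.030769, 0.015385 (working shown to 6 dp, full precision carried).
H' = −Σ pᵢ ln pᵢ = −((-0.330686) + (-0.223891) + (-0.107115) + (-0.064221)) = 0.725914.
With S = 4 species, ln S = 1.386294, so J = 0.725914/1.386294 = 0.523636, i.e. 0.5236 to 4 decimal places.

0.5236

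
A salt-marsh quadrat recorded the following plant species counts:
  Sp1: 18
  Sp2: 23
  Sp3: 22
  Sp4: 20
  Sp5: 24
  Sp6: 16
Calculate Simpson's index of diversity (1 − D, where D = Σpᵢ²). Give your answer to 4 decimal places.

Total N = 18+23+22+20+24+16 = 123, so the proportions are 0.146341, 0.186992, 0.178862, 0.162602, 0.195122, 0.130081 (working shown to 6 dp, full precision carried).
D = 0.146341² + 0.186992² + 0.178862² + 0.162602² + 0.195122² + 0.130081² = 0.021416 + 0.034966 + 0.031992 + 0.026439 + 0.038073 + 0.016921 = 0.169806.
So 1 − D = 0.830194, i.e. 0.8302 to 4 decimal places.

0.8302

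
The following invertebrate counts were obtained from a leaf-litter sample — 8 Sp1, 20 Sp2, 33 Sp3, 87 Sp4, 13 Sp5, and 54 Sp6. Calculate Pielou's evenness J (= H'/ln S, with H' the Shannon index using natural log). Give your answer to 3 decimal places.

Total N = 8+20+33+87+13+54 = 215, so the proportions are 0.03721, 0.09302, 0.15349, 0.40465, 0.06047, 0.25116 (working shown to 5 dp, full precision carried).
H' = −Σ pᵢ ln pᵢ = −((-0.12246) + (-0.22092) + (-0.28766) + (-0.36610) + (-0.16965) + (-0.34702)) = 1.51381.
With S = 6 species, ln S = 1.79176, so J = 1.51381/1.79176 = 0.84487, i.e. 0.845 to 3 decimal places.

0.845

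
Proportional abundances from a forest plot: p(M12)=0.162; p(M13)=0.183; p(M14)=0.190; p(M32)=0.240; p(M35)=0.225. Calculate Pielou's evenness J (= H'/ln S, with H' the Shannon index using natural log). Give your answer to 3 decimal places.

0.994

H' = −Σ pᵢ ln pᵢ = −((-0.29487) + (-0.31078) + (-0.31554) + (-0.34251) + (-0.33562)) = 1.59932 (working shown to 5 dp, full precision carried).
With S = 5 species, ln S = 1.60944, so J = 1.59932/1.60944 = 0.99371, i.e. 0.994 to 3 decimal places.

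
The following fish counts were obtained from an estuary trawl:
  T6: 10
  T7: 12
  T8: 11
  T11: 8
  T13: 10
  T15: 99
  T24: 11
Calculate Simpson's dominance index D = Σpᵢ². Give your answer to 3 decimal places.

0.403

Total N = 10+12+11+8+10+99+11 = 161, so the proportions are 0.06211, 0.07453, 0.06832, 0.04969, 0.06211, 0.61491, 0.06832 (working shown to 5 dp, full precision carried).
D = 0.06211² + 0.07453² + 0.06832² + 0.04969² + 0.06211² + 0.61491² + 0.06832² = 0.00386 + 0.00556 + 0.00467 + 0.00247 + 0.00386 + 0.37811 + 0.00467 = 0.40319.
To 3 decimal places, D = 0.403.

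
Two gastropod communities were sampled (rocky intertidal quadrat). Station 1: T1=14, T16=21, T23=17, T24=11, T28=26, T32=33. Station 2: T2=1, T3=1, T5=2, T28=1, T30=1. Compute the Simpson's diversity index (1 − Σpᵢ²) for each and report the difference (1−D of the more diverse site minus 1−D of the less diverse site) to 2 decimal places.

Station 1: N=122, proportions 0.1148, 0.1721, 0.1393, 0.0902, 0.2131, 0.2705, giving 1−D = 0.8111 (working shown to 4 dp, full precision carried).
Station 2: N=6, proportions 0.1667, 0.1667, 0.3333, 0.1667, 0.1667, giving 1−D = 0.7778.
Difference = |0.8111 − 0.7778| = 0.0333, i.e. 0.03 to 2 decimal places.

0.03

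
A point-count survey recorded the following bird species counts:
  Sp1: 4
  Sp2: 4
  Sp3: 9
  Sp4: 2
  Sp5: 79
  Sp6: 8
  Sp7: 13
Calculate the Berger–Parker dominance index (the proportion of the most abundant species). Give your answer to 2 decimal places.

Total N = 4+4+9+2+79+8+13 = 119, so the proportions are 0.0336, 0.0336, 0.0756, 0.0168, 0.6639, 0.0672, 0.1092 (working shown to 4 dp, full precision carried).
The largest proportion is 0.6639, i.e. d = 0.66 to 2 decimal places.

0.66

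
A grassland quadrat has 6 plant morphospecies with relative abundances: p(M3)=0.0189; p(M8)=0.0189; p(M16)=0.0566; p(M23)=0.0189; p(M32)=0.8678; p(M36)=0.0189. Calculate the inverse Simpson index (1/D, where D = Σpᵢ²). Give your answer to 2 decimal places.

1.32

D = 0.0189² + 0.0189² + 0.0566² + 0.0189² + 0.8678² + 0.0189² = 0.00036 + 0.00036 + 0.00320 + 0.00036 + 0.75308 + 0.00036 = 0.75771 (working shown to 5 dp, full precision carried).
So 1/D = 1.3198, i.e. 1.32 to 2 decimal places.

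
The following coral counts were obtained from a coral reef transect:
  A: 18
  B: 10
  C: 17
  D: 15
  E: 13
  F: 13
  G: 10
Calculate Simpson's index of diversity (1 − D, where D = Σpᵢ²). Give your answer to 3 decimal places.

Total N = 18+10+17+15+13+13+10 = 96, so the proportions are 0.1875, 0.10417, 0.17708, 0.15625, 0.13542, 0.13542, 0.10417 (working shown to 5 dp, full precision carried).
D = 0.1875² + 0.10417² + 0.17708² + 0.15625² + 0.13542² + 0.13542² + 0.10417² = 0.03516 + 0.01085 + 0.03136 + 0.02441 + 0.01834 + 0.01834 + 0.01085 = 0.14931.
So 1 − D = 0.85069, i.e. 0.851 to 3 decimal places.

0.851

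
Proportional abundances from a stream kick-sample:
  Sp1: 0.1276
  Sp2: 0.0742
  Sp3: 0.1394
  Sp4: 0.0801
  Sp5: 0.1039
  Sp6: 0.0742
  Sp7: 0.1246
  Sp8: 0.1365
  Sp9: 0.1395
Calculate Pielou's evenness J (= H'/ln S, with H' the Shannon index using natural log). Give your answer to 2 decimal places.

H' = −Σ pᵢ ln pᵢ = −((-0.2627) + (-0.1930) + (-0.2747) + (-0.2022) + (-0.2353) + (-0.1930) + (-0.2595) + (-0.2718) + (-0.2748)) = 2.1669 (working shown to 4 dp, full precision carried).
With S = 9 species, ln S = 2.1972, so J = 2.1669/2.1972 = 0.9862, i.e. 0.99 to 2 decimal places.

0.99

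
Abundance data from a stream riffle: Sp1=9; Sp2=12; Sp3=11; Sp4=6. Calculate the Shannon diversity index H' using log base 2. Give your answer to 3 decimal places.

Total N = 9+12+11+6 = 38, so the proportions are 0.236842, 0.315789, 0.289474, 0.157895 (working shown to 6 dp, full precision carried).
Each pᵢ log₂ pᵢ term: 0.236842×(-2.078003)=-0.492158, 0.315789×(-1.662965)=-0.525147, 0.289474×(-1.788496)=-0.517722, 0.157895×(-2.662965)=-0.420468.
Sum = -1.955496, so H' = 1.955.

1.955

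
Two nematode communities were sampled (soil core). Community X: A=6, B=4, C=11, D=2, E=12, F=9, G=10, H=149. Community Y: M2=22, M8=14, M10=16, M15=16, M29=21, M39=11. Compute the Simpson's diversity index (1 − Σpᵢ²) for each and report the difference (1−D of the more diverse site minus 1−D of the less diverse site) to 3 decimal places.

Community X: N=203, proportions 0.02956, 0.0197, 0.05419, 0.00985, 0.05911, 0.04433, 0.04926, 0.73399, giving 1−D = 0.44908 (working shown to 5 dp, full precision carried).
Community Y: N=100, proportions 0.22, 0.14, 0.16, 0.16, 0.21, 0.11, giving 1−D = 0.82460.
Difference = |0.44908 − 0.82460| = 0.37552, i.e. 0.376 to 3 decimal places.

0.376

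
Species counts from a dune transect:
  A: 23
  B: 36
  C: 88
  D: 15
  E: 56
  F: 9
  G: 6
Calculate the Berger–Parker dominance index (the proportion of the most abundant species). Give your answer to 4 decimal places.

Total N = 23+36+88+15+56+9+6 = 233, so the proportions are 0.098712, 0.154506, 0.377682, 0.064378, 0.240343, 0.038627, 0.025751 (working shown to 6 dp, full precision carried).
The largest proportion is 0.377682, i.e. d = 0.3777 to 4 decimal places.

0.3777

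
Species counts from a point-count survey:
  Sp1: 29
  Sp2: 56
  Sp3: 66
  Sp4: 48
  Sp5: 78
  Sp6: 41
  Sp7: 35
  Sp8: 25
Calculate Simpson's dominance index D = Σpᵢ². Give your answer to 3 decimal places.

0.142

Total N = 29+56+66+48+78+41+35+25 = 378, so the proportions are 0.07672, 0.14815, 0.1746, 0.12698, 0.20635, 0.10847, 0.09259, 0.06614 (working shown to 5 dp, full precision carried).
D = 0.07672² + 0.14815² + 0.1746² + 0.12698² + 0.20635² + 0.10847² + 0.09259² + 0.06614² = 0.00589 + 0.02195 + 0.03049 + 0.01612 + 0.04258 + 0.01176 + 0.00857 + 0.00437 = 0.14174.
To 3 decimal places, D = 0.142.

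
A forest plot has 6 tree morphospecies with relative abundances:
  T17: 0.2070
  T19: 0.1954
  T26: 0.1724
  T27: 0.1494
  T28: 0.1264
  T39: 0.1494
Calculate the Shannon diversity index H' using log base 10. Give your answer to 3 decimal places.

0.772

Each pᵢ log₁₀ pᵢ term (working shown to 5 dp, full precision carried): 0.207×(-0.68403)=-0.14159, 0.1954×(-0.70908)=-0.13855, 0.1724×(-0.76346)=-0.13162, 0.1494×(-0.82565)=-0.12335, 0.1264×(-0.89825)=-0.11354, 0.1494×(-0.82565)=-0.12335.
Sum = -0.77201, so H' = 0.772.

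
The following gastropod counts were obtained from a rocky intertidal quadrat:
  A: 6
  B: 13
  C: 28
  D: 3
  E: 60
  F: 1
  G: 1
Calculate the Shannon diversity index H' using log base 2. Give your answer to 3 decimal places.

Total N = 6+13+28+3+60+1+1 = 112, so the proportions are 0.05357, 0.11607, 0.25, 0.02679, 0.53571, 0.00893, 0.00893 (working shown to 5 dp, full precision carried).
Each pᵢ log₂ pᵢ term: 0.05357×(-4.22239)=-0.22620, 0.11607×(-3.10692)=-0.36062, 0.25×(-2.00000)=-0.50000, 0.02679×(-5.22239)=-0.13989, 0.53571×(-0.90046)=-0.48239, 0.00893×(-6.80735)=-0.06078, 0.00893×(-6.80735)=-0.06078.
Sum = -1.83066, so H' = 1.831.

1.831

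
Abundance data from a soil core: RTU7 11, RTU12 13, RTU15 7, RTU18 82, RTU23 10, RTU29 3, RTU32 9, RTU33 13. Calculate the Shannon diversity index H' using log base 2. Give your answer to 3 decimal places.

Total N = 11+13+7+82+10+3+9+13 = 148, so the proportions are 0.07432, 0.08784, 0.0473, 0.55405, 0.06757, 0.02027, 0.06081, 0.08784 (working shown to 5 dp, full precision carried).
Each pᵢ log₂ pᵢ term: 0.07432×(-3.75002)=-0.27872, 0.08784×(-3.50901)=-0.30822, 0.0473×(-4.40210)=-0.20821, 0.55405×(-0.85190)=-0.47200, 0.06757×(-3.88753)=-0.26267, 0.02027×(-5.62449)=-0.11401, 0.06081×(-4.03953)=-0.24565, 0.08784×(-3.50901)=-0.30822.
Sum = -2.19770, so H' = 2.198.

2.198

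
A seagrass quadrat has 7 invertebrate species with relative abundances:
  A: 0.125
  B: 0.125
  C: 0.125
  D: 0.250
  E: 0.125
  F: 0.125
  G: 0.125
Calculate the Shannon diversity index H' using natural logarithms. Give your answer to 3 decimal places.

Each pᵢ ln pᵢ term (working shown to 5 dp, full precision carried): 0.125×(-2.07944)=-0.25993, 0.125×(-2.07944)=-0.25993, 0.125×(-2.07944)=-0.25993, 0.25×(-1.38629)=-0.34657, 0.125×(-2.07944)=-0.25993, 0.125×(-2.07944)=-0.25993, 0.125×(-2.07944)=-0.25993.
Sum = -1.90615, so H' = 1.906.

1.906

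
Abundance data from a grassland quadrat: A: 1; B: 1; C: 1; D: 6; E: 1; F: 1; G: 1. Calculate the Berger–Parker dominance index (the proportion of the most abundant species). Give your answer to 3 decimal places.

0.500

Total N = 1+1+1+6+1+1+1 = 12, so the proportions are 0.08333, 0.08333, 0.08333, 0.5, 0.08333, 0.08333, 0.08333 (working shown to 5 dp, full precision carried).
The largest proportion is 0.5, i.e. d = 0.500 to 3 decimal places.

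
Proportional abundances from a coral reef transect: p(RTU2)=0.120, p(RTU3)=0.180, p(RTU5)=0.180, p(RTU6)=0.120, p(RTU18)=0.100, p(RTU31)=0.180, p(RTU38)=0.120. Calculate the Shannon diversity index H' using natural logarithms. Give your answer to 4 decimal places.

Each pᵢ ln pᵢ term (working shown to 6 dp, full precision carried): 0.12×(-2.120264)=-0.254432, 0.18×(-1.714798)=-0.308664, 0.18×(-1.714798)=-0.308664, 0.12×(-2.120264)=-0.254432, 0.1×(-2.302585)=-0.230259, 0.18×(-1.714798)=-0.308664, 0.12×(-2.120264)=-0.254432.
Sum = -1.919545, so H' = 1.9195.

1.9195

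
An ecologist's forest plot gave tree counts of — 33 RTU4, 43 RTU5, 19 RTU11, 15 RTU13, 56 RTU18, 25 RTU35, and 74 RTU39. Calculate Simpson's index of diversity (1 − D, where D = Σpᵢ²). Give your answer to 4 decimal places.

Total N = 33+43+19+15+56+25+74 = 265, so the proportions are 0.124528, 0.162264, 0.071698, 0.056604, 0.211321, 0.09434, 0.279245 (working shown to 6 dp, full precision carried).
D = 0.124528² + 0.162264² + 0.071698² + 0.056604² + 0.211321² + 0.09434² + 0.279245² = 0.015507 + 0.026330 + 0.005141 + 0.003204 + 0.044656 + 0.008900 + 0.077978 = 0.181716.
So 1 − D = 0.818284, i.e. 0.8183 to 4 decimal places.

0.8183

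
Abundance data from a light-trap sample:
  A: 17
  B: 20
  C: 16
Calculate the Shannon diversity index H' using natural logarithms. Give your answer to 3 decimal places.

1.094

Total N = 17+20+16 = 53, so the proportions are 0.32075, 0.37736, 0.30189 (working shown to 5 dp, full precision carried).
Each pᵢ ln pᵢ term: 0.32075×(-1.13708)=-0.36472, 0.37736×(-0.97456)=-0.36776, 0.30189×(-1.19770)=-0.36157.
Sum = -1.09405, so H' = 1.094.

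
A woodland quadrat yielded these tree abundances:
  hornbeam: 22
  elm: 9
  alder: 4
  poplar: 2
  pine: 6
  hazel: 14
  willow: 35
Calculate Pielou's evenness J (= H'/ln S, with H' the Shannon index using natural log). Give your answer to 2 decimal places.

0.83

Total N = 22+9+4+2+6+14+35 = 92, so the proportions are 0.2391, 0.0978, 0.0435, 0.0217, 0.0652, 0.1522, 0.3804 (working shown to 4 dp, full precision carried).
H' = −Σ pᵢ ln pᵢ = −((-0.3421) + (-0.2274) + (-0.1363) + (-0.0832) + (-0.1780) + (-0.2865) + (-0.3677)) = 1.6213.
With S = 7 species, ln S = 1.9459, so J = 1.6213/1.9459 = 0.8332, i.e. 0.83 to 2 decimal places.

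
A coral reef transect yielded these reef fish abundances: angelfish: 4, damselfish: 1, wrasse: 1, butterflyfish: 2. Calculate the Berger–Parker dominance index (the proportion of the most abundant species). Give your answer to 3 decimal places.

Total N = 4+1+1+2 = 8, so the proportions are 0.5, 0.125, 0.125, 0.25 (working shown to 5 dp, full precision carried).
The largest proportion is 0.5, i.e. d = 0.500 to 3 decimal places.

0.500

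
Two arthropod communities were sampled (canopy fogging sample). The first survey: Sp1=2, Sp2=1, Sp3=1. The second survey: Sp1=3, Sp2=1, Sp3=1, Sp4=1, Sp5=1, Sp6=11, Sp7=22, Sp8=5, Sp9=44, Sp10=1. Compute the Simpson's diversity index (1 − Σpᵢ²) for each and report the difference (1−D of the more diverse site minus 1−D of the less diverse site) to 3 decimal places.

The first survey: N=4, proportions 0.5, 0.25, 0.25, giving 1−D = 0.62500 (working shown to 5 dp, full precision carried).
The second survey: N=90, proportions 0.03333, 0.01111, 0.01111, 0.01111, 0.01111, 0.12222, 0.24444, 0.05556, 0.48889, 0.01111, giving 1−D = 0.68148.
Difference = |0.62500 − 0.68148| = 0.05648, i.e. 0.056 to 3 decimal places.

0.056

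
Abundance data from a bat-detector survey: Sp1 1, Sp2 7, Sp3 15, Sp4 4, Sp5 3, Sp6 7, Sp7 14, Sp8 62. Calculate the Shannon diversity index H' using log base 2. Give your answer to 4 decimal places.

Total N = 1+7+15+4+3+7+14+62 = 113, so the proportions are 0.00885, 0.061947, 0.132743, 0.035398, 0.026549, 0.061947, 0.123894, 0.548673 (working shown to 6 dp, full precision carried).
Each pᵢ log₂ pᵢ term: 0.00885×(-6.820179)=-0.060356, 0.061947×(-4.012824)=-0.248582, 0.132743×(-2.913288)=-0.386720, 0.035398×(-4.820179)=-0.170626, 0.026549×(-5.235216)=-0.138988, 0.061947×(-4.012824)=-0.248582, 0.123894×(-3.012824)=-0.373270, 0.548673×(-0.865983)=-0.475141.
Sum = -2.102264, so H' = 2.1023.

2.1023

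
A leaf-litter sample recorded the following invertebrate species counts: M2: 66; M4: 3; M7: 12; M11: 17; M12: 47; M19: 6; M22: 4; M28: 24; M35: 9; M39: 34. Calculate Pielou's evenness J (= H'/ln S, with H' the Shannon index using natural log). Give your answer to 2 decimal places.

0.84

Total N = 66+3+12+17+47+6+4+24+9+34 = 222, so the proportions are 0.2973, 0.0135, 0.0541, 0.0766, 0.2117, 0.027, 0.018, 0.1081, 0.0405, 0.1532 (working shown to 4 dp, full precision carried).
H' = −Σ pᵢ ln pᵢ = −((-0.3606) + (-0.0582) + (-0.1577) + (-0.1968) + (-0.3287) + (-0.0976) + (-0.0724) + (-0.2405) + (-0.1300) + (-0.2874)) = 1.9297.
With S = 10 species, ln S = 2.3026, so J = 1.9297/2.3026 = 0.8381, i.e. 0.84 to 2 decimal places.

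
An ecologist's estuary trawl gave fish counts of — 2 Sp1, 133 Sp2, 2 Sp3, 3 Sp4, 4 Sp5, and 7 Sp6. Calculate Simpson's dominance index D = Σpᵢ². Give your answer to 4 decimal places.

Total N = 2+133+2+3+4+7 = 151, so the proportions are 0.013245, 0.880795, 0.013245, 0.019868, 0.02649, 0.046358 (working shown to 6 dp, full precision carried).
D = 0.013245² + 0.880795² + 0.013245² + 0.019868² + 0.02649² + 0.046358² = 0.000175 + 0.775799 + 0.000175 + 0.000395 + 0.000702 + 0.002149 = 0.779396.
To 4 decimal places, D = 0.7794.

0.7794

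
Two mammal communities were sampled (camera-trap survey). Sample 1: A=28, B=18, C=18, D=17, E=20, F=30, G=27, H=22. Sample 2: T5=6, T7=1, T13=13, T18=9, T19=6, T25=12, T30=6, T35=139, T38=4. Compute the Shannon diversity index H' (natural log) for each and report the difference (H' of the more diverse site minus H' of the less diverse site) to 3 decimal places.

Sample 1: N=180, proportions 0.15556, 0.1, 0.1, 0.09444, 0.11111, 0.16667, 0.15, 0.12222, giving H' = 2.05706 (working shown to 5 dp, full precision carried).
Sample 2: N=196, proportions 0.03061, 0.0051, 0.06633, 0.04592, 0.03061, 0.06122, 0.03061, 0.70918, 0.02041, giving H' = 1.16267.
Difference = |2.05706 − 1.16267| = 0.89439, i.e. 0.894 to 3 decimal places.

0.894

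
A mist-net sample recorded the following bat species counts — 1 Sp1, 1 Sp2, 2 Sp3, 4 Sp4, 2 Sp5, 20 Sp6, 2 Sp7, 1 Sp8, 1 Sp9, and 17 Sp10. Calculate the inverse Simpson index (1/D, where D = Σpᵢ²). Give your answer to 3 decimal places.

Total N = 1+1+2+4+2+20+2+1+1+17 = 51, so the proportions are 0.0196078, 0.0196078, 0.0392157, 0.0784314, 0.0392157, 0.3921569, 0.0392157, 0.0196078, 0.0196078, 0.3333333 (working shown to 7 dp, full precision carried).
D = 0.0196078² + 0.0196078² + 0.0392157² + 0.0784314² + 0.0392157² + 0.3921569² + 0.0392157² + 0.0196078² + 0.0196078² + 0.3333333² = 0.0003845 + 0.0003845 + 0.0015379 + 0.0061515 + 0.0015379 + 0.1537870 + 0.0015379 + 0.0003845 + 0.0003845 + 0.1111111 = 0.2772011.
So 1/D = 3.60749, i.e. 3.607 to 3 decimal places.

3.607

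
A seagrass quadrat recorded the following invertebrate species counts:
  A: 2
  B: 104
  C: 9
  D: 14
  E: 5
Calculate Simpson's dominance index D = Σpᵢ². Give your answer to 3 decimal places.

0.619

Total N = 2+104+9+14+5 = 134, so the proportions are 0.01493, 0.77612, 0.06716, 0.10448, 0.03731 (working shown to 5 dp, full precision carried).
D = 0.01493² + 0.77612² + 0.06716² + 0.10448² + 0.03731² = 0.00022 + 0.60236 + 0.00451 + 0.01092 + 0.00139 = 0.61940.
To 3 decimal places, D = 0.619.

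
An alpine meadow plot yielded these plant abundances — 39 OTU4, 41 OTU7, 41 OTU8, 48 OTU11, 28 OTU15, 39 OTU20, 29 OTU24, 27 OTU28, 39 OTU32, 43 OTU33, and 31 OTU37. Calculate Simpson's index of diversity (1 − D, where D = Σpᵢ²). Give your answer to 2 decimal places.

0.91

Total N = 39+41+41+48+28+39+29+27+39+43+31 = 405, so the proportions are 0.0963, 0.1012, 0.1012, 0.1185, 0.0691, 0.0963, 0.0716, 0.0667, 0.0963, 0.1062, 0.0765 (working shown to 4 dp, full precision carried).
D = 0.0963² + 0.1012² + 0.1012² + 0.1185² + 0.0691² + 0.0963² + 0.0716² + 0.0667² + 0.0963² + 0.1062² + 0.0765² = 0.0093 + 0.0102 + 0.0102 + 0.0140 + 0.0048 + 0.0093 + 0.0051 + 0.0044 + 0.0093 + 0.0113 + 0.0059 = 0.0938.
So 1 − D = 0.9062, i.e. 0.91 to 2 decimal places.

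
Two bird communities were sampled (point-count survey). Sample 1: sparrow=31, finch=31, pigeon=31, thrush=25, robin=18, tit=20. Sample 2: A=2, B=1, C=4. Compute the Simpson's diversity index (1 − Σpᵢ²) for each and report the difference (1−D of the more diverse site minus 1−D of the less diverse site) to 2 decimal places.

Sample 1: N=156, proportions 0.1987, 0.1987, 0.1987, 0.1603, 0.1154, 0.1282, giving 1−D = 0.8261 (working shown to 4 dp, full precision carried).
Sample 2: N=7, proportions 0.2857, 0.1429, 0.5714, giving 1−D = 0.5714.
Difference = |0.8261 − 0.5714| = 0.2547, i.e. 0.25 to 2 decimal places.

0.25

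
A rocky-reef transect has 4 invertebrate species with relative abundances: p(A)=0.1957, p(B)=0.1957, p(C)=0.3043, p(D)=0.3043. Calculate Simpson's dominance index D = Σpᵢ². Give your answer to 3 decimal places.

D = 0.1957² + 0.1957² + 0.3043² + 0.3043² = 0.03830 + 0.03830 + 0.09260 + 0.09260 = 0.26179 (working shown to 5 dp, full precision carried).
To 3 decimal places, D = 0.262.

0.262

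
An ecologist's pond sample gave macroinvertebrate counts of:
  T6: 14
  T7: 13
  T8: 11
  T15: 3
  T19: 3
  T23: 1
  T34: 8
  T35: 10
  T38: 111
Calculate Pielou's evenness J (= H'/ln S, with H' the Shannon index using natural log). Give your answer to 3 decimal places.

0.607

Total N = 14+13+11+3+3+1+8+10+111 = 174, so the proportions are 0.08046, 0.07471, 0.06322, 0.01724, 0.01724, 0.00575, 0.04598, 0.05747, 0.63793 (working shown to 5 dp, full precision carried).
H' = −Σ pᵢ ln pᵢ = −((-0.20276) + (-0.19381) + (-0.17456) + (-0.07001) + (-0.07001) + (-0.02965) + (-0.14159) + (-0.16416) + (-0.28677)) = 1.33331.
With S = 9 species, ln S = 2.19722, so J = 1.33331/2.19722 = 0.60682, i.e. 0.607 to 3 decimal places.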